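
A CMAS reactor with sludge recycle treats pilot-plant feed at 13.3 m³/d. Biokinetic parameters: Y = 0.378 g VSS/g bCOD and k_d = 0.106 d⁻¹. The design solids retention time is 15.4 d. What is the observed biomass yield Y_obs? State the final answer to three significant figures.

Correct the yield for decay: Y_obs = Y/(1 + k_d θ_c) = 0.378 / (1 + 0.106 × 15.4) = 0.378 / 2.632 = 0.1436.

Y_obs ≈ 0.144 g VSS/g bCOD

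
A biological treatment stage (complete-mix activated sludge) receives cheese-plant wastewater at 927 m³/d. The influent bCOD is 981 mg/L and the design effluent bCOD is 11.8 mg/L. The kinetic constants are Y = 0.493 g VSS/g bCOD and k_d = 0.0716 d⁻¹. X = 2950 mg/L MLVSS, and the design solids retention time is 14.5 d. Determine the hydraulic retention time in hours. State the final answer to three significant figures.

Rearranging the biomass balance for a CMAS with decay, V = Y·Q·ΔS·θ_c / [X·(1+k_d θ_c)] = 0.493 × 927 × (981 − 11.8) × 14.5 / [2950 × (1 + 0.0716 × 14.5)] = 6.42×10^6 / 6013 = 1068 m³.
HRT = V/Q = 1068 m³ / 927 m³·d⁻¹ = 1.152 d × 24 = 27.65 h.

τ ≈ 27.7 h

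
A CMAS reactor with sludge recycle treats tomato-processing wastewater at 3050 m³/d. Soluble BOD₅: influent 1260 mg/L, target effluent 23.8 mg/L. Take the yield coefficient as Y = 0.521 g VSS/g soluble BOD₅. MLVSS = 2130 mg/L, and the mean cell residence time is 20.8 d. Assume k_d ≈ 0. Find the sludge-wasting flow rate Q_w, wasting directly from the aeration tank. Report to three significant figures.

Q_w ≈ 922 m³/d

With k_d = 0 the design equation reduces to V = Y Q (S₀−S) θ_c / X = 0.521 × 3050 × (1260 − 23.8) × 20.8 / 2130 = 19183 m³.
Wasting from the aeration tank: Q_w = V / θ_c = 19183 / 20.8 = 922.2 m³/d.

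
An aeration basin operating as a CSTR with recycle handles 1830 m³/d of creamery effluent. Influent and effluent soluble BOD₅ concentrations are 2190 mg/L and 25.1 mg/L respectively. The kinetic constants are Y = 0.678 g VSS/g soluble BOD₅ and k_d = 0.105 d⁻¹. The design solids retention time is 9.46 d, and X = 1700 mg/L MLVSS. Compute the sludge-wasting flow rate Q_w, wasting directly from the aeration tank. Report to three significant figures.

Rearranging the biomass balance for a CMAS with decay, V = Y·Q·ΔS·θ_c / [X·(1+k_d θ_c)] = 0.678 × 1830 × (2190 − 25.1) × 9.46 / [1700 × (1 + 0.105 × 9.46)] = 2.54×10^7 / 3389 = 7499 m³.
With mixed-liquor wasting, θ_c = V/Q_w, so Q_w = V/θ_c = 7499/9.46 = 792.7 m³/d.

Q_w ≈ 793 m³/d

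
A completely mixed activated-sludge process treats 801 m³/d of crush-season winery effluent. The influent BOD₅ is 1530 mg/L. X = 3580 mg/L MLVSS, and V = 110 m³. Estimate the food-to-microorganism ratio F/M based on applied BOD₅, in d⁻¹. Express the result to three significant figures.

F/M ≈ 3.11 d⁻¹

Food-to-microorganism ratio F/M = Q S₀ / (V X) = 801 × 1530 / (110.0 × 3580) = 3.112 d⁻¹.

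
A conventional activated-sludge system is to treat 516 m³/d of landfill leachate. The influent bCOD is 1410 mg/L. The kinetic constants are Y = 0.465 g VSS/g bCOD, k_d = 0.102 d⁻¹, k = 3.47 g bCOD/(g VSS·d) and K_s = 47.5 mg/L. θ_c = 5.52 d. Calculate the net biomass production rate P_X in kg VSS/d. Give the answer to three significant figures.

P_X ≈ 215 kg VSS/d

Effluent substrate depends only on kinetics and SRT: S = K_s(1 + k_d θ_c) / [θ_c(Yk − k_d) − 1] = 47.5 × (1 + 0.102 × 5.52) / [5.52 × (0.465 × 3.47 − 0.102) − 1] = 74.24 / 7.344 = 10.11 mg/L.
Y_obs = Y / (1 + k_d θ_c) = 0.465 / (1 + 0.102 × 5.52) = 0.465 / 1.563 = 0.2975.
Substrate removed = Q·(S₀ − S) = 516 m³/d × (1410 − 10.1) g/m³ = 7.22×10^5 g/d = 722.3 kg/d.
P_X = Y_obs · Q(S₀ − S) = 0.2975 × 722.3 = 214.9 kg VSS/d.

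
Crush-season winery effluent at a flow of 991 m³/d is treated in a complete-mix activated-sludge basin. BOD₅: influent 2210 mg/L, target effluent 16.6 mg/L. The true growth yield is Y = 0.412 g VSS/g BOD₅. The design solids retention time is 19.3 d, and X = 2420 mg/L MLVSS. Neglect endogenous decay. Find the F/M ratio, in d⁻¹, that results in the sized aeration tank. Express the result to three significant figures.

V·X = Y·Q·ΔS·θ_c gives V = 0.412 × 991 × (2210 − 16.6) × 19.3 / 2420 = 7142 m³.
F/M = applied load / biomass = Q·S₀/(V·X) = 991 × 2210 / (7142 × 2420) = 0.1267 d⁻¹.

F/M ≈ 0.127 d⁻¹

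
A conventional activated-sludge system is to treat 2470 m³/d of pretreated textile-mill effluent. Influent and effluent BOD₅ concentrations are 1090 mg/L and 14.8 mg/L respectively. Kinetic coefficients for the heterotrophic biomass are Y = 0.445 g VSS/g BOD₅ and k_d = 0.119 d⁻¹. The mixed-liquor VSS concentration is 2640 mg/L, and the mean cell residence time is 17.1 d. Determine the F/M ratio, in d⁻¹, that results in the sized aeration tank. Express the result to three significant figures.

F/M ≈ 0.404 d⁻¹

From the SRT design equation V = Y Q (S₀−S) θ_c / [X (1 + k_d θ_c)] = 0.445 × 2470 × (1090 − 14.8) × 17.1 / [2640 × (1 + 0.119 × 17.1)] = 2.02×10^7 / 8012 = 2522 m³.
F/M = Q·S₀ / (V·X) = 2470 × 1090 / (2522 × 2640) = 0.4043 g BOD₅·(g VSS·d)⁻¹.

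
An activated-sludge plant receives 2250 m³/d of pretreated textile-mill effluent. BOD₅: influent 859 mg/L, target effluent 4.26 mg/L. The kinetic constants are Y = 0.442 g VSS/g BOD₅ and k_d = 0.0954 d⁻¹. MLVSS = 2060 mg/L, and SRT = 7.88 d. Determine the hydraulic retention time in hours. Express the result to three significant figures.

From the SRT design equation V = Y Q (S₀−S) θ_c / [X (1 + k_d θ_c)] = 0.442 × 2250 × (859 − 4.26) × 7.88 / [2060 × (1 + 0.0954 × 7.88)] = 6.7×10^6 / 3609 = 1856 m³.
Hydraulic retention time τ = V/Q = 1856 / 2250 = 0.8250 d = 19.80 h.

τ ≈ 19.8 h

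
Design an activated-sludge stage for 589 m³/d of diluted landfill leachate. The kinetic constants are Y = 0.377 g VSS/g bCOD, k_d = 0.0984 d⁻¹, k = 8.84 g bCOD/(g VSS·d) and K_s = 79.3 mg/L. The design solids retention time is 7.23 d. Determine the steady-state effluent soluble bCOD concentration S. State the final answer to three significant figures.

From the Monod/SRT balance for a CMAS, S = K_s·(1+k_d θ_c)/[θ_c·(Y k − k_d) − 1] = 79.3 × (1 + 0.0984 × 7.23) / [7.23 × (0.377 × 8.84 − 0.0984) − 1] = 135.7 / 22.38 = 6.063 mg/L.

S ≈ 6.06 mg/L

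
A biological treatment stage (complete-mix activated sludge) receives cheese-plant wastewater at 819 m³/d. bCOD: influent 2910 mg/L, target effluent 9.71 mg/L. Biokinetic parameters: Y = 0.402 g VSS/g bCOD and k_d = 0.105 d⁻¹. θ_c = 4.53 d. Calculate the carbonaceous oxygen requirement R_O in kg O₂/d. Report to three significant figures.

R_O ≈ 1460 kg O₂/d

The observed yield is Y_obs = Y/(1 + k_d·θ_c) = 0.402 / (1 + 0.105 × 4.53) = 0.402 / 1.476 = 0.2724 g VSS per g bCOD removed.
Substrate removed = Q·(S₀ − S) = 819 m³/d × (2910 − 9.71) g/m³ = 2.38×10^6 g/d = 2375 kg/d.
Net sludge production P_X = 0.2724 × 2375 = 647.1 kg VSS/d.
R_O = Q·(S₀ − S) − 1.42·P_X = 2375 − 1.42 × 647.1 = 1456 kg O₂/d.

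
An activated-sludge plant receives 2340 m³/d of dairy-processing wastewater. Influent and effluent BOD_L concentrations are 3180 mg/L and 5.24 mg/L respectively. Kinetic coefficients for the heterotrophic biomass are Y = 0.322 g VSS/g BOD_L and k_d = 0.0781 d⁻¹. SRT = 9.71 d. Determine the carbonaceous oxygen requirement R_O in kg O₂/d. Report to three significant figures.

R_O ≈ 5500 kg O₂/d

The observed yield is Y_obs = Y/(1 + k_d·θ_c) = 0.322 / (1 + 0.0781 × 9.71) = 0.322 / 1.758 = 0.1831 g VSS per g BOD_L removed.
ΔS = 3180 − 5.24 = 3175 mg/L, so the substrate removal rate is 2340 × 3175/1000 = 7429 kg BOD_L/d.
Biomass synthesised: P_X = Y_obs × 7429 = 1360 kg VSS/d.
R_O = Q·(S₀ − S) − 1.42·P_X = 7429 − 1.42 × 1360 = 5497 kg O₂/d.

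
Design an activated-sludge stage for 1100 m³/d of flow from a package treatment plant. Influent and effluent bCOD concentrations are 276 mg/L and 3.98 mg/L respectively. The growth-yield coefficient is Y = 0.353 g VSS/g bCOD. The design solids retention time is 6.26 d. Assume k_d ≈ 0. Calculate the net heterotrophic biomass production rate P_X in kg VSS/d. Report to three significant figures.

No decay correction is needed, so Y_obs = Y = 0.353.
Mass of bCOD removed per day: Q(S₀ − S) = 1100 × 272.0 g/m³ = 299.2 kg/d.
P_X = Y_obs · Q(S₀ − S) = 0.3530 × 299.2 = 105.6 kg VSS/d.

P_X ≈ 106 kg VSS/d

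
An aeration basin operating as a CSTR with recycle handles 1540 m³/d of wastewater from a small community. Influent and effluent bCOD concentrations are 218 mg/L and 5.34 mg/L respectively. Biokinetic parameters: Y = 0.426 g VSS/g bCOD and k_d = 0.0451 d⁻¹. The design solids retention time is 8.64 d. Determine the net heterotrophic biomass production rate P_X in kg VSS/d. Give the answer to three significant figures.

P_X ≈ 100 kg VSS/d

The observed yield is Y_obs = Y/(1 + k_d·θ_c) = 0.426 / (1 + 0.0451 × 8.64) = 0.426 / 1.390 = 0.3065 g VSS per g bCOD removed.
Substrate removed = Q·(S₀ − S) = 1540 m³/d × (218 − 5.34) g/m³ = 3.27×10^5 g/d = 327.5 kg/d.
Net biomass production P_X = Y_obs × Q·(S₀ − S) = 0.3065 × 327.5 = 100.4 kg VSS/d.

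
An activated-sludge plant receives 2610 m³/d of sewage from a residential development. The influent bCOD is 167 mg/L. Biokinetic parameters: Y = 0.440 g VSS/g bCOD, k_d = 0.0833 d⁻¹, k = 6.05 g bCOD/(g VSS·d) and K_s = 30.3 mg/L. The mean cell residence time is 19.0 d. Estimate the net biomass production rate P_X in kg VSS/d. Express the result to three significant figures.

For a completely mixed reactor with recycle the Lawrence–McCarty relation gives S = K_s·(1 + k_d·θ_c) / [θ_c·(Y·k − k_d) − 1] = 30.3 × (1 + 0.0833 × 19.0) / [19.0 × (0.440 × 6.05 − 0.0833) − 1] = 78.26 / 48.00 = 1.630 mg/L.
Observed yield with endogenous decay: Y_obs = Y / (1 + k_d·θ_c) = 0.440 / (1 + 0.0833 × 19.0) = 0.440 / 2.583 = 0.1704 g VSS/g bCOD.
ΔS = 167 − 1.63 = 165.4 mg/L, so the substrate removal rate is 2610 × 165.4/1000 = 431.6 kg bCOD/d.
Biomass produced: P_X = Y_obs·Q·ΔS = 0.1704 × 431.6 ≈ 73.53 kg VSS/d.

P_X ≈ 73.5 kg VSS/d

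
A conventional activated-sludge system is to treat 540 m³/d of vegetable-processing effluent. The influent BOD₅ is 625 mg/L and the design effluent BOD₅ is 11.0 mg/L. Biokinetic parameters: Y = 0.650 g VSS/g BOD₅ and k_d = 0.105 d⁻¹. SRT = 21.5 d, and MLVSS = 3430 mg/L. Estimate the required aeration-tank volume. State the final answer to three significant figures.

V ≈ 415 m³

Rearranging the biomass balance for a CMAS with decay, V = Y·Q·ΔS·θ_c / [X·(1+k_d θ_c)] = 0.650 × 540 × (625 − 11.0) × 21.5 / [3430 × (1 + 0.105 × 21.5)] = 4.63×10^6 / 11173 = 414.7 m³.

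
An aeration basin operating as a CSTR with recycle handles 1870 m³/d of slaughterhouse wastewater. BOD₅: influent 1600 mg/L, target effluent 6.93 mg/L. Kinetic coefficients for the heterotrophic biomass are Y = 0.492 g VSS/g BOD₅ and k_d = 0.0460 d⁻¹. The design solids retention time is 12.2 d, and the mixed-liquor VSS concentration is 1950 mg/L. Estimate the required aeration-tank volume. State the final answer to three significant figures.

V ≈ 5870 m³

Rearranging the biomass balance for a CMAS with decay, V = Y·Q·ΔS·θ_c / [X·(1+k_d θ_c)] = 0.492 × 1870 × (1600 − 6.93) × 12.2 / [1950 × (1 + 0.0460 × 12.2)] = 1.79×10^7 / 3044 = 5874 m³.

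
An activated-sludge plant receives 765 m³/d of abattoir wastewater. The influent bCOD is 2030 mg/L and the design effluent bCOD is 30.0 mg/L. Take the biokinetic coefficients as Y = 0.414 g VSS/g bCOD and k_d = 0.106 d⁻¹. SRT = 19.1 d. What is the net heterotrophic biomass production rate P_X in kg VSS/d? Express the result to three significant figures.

The observed yield is Y_obs = Y/(1 + k_d·θ_c) = 0.414 / (1 + 0.106 × 19.1) = 0.414 / 3.025 = 0.1369 g VSS per g bCOD removed.
Q·(S₀ − S) = 765 × (2030 − 30.0) × 10⁻³ = 1530 kg/d removed.
So the net sludge growth is P_X = 0.1369 × 1530 = 209.4 kg VSS/d.

P_X ≈ 209 kg VSS/d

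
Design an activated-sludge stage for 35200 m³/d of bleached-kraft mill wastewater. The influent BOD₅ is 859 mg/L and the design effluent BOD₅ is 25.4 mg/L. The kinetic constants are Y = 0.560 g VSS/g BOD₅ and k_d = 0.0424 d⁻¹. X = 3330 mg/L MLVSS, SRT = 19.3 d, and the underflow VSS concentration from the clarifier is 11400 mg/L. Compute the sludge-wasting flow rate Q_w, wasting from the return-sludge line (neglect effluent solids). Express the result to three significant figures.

From the SRT design equation V = Y Q (S₀−S) θ_c / [X (1 + k_d θ_c)] = 0.560 × 35200 × (859 − 25.4) × 19.3 / [3330 × (1 + 0.0424 × 19.3)] = 3.17×10^8 / 6055 = 52376 m³.
Wasting from the return line (neglecting effluent solids): Q_w = V·X / (θ_c·X_r) = 52376 × 3330 / (19.3 × 11400) = 792.7 m³/d.

Q_w ≈ 793 m³/d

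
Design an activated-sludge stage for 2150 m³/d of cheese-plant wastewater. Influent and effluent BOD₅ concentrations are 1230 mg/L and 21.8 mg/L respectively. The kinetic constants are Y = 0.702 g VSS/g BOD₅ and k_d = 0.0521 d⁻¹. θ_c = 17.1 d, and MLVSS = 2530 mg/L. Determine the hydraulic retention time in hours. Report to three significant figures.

Steady-state biomass mass balance: V·X·(1 + k_d·θ_c) = Y·Q·(S₀ − S)·θ_c, so V = 0.702 × 2150 × (1230 − 21.8) × 17.1 / [2530 × (1 + 0.0521 × 17.1)] = 3.12×10^7 / 4784 = 6518 m³.
Hydraulic retention time τ = V/Q = 6518 / 2150 = 3.032 d = 72.76 h.

τ ≈ 72.8 h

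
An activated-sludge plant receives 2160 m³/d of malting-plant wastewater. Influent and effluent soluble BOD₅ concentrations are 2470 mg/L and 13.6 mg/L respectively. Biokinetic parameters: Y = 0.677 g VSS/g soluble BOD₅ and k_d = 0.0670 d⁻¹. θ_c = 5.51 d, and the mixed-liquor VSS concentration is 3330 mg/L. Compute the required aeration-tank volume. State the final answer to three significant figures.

Rearranging the biomass balance for a CMAS with decay, V = Y·Q·ΔS·θ_c / [X·(1+k_d θ_c)] = 0.677 × 2160 × (2470 − 13.6) × 5.51 / [3330 × (1 + 0.0670 × 5.51)] = 1.98×10^7 / 4559 = 4341 m³.

V ≈ 4340 m³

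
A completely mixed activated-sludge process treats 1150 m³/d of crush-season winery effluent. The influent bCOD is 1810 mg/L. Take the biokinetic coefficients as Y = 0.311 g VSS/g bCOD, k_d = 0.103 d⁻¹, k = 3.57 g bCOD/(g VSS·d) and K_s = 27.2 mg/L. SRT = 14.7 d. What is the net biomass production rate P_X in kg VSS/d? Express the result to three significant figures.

For a completely mixed reactor with recycle the Lawrence–McCarty relation gives S = K_s·(1 + k_d·θ_c) / [θ_c·(Y·k − k_d) − 1] = 27.2 × (1 + 0.103 × 14.7) / [14.7 × (0.311 × 3.57 − 0.103) − 1] = 68.38 / 13.81 = 4.953 mg/L.
Observed yield with endogenous decay: Y_obs = Y / (1 + k_d·θ_c) = 0.311 / (1 + 0.103 × 14.7) = 0.311 / 2.514 = 0.1237 g VSS/g bCOD.
Q·(S₀ − S) = 1150 × (1810 − 4.95) × 10⁻³ = 2076 kg/d removed.
P_X = Y_obs · Q(S₀ − S) = 0.1237 × 2076 = 256.8 kg VSS/d.

P_X ≈ 257 kg VSS/d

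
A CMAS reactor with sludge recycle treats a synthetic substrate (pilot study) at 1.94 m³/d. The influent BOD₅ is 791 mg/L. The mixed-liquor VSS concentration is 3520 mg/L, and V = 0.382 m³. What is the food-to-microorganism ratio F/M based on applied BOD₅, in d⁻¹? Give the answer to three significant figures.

F/M = Q·S₀ / (V·X) = 1.94 × 791 / (0.3820 × 3520) = 1.141 g BOD₅·(g VSS·d)⁻¹.

F/M ≈ 1.14 d⁻¹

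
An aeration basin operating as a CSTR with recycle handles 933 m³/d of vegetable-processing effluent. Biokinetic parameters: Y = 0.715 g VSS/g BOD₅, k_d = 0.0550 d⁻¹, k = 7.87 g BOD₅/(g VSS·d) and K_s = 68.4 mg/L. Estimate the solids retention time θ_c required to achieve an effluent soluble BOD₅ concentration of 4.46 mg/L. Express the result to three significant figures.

From 1/θ_c = Y·k·S/(K_s + S) − k_d: Y·k·S/(K_s+S) = 0.715 × 7.87 × 4.46 / (68.4 + 4.46) = 0.3445 d⁻¹.
θ_c = 1/(μ − k_d) = 1/(0.3445 − 0.0550) = 1/0.2895 = 3.455 d.

θ_c ≈ 3.45 d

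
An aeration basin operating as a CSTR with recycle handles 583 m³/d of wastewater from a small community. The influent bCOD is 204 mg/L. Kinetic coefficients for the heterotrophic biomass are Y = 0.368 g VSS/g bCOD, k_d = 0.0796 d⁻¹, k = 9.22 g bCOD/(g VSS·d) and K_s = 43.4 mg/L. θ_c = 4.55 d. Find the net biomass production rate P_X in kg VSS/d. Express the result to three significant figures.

P_X ≈ 31.5 kg VSS/d

For a completely mixed reactor with recycle the Lawrence–McCarty relation gives S = K_s·(1 + k_d·θ_c) / [θ_c·(Y·k − k_d) − 1] = 43.4 × (1 + 0.0796 × 4.55) / [4.55 × (0.368 × 9.22 − 0.0796) − 1] = 59.12 / 14.08 = 4.200 mg/L.
Correct the yield for decay: Y_obs = Y/(1 + k_d θ_c) = 0.368 / (1 + 0.0796 × 4.55) = 0.368 / 1.362 = 0.2702.
Substrate removed = Q·(S₀ − S) = 583 m³/d × (204 − 4.20) g/m³ = 1.16×10^5 g/d = 116.5 kg/d.
So the net sludge growth is P_X = 0.2702 × 116.5 = 31.47 kg VSS/d.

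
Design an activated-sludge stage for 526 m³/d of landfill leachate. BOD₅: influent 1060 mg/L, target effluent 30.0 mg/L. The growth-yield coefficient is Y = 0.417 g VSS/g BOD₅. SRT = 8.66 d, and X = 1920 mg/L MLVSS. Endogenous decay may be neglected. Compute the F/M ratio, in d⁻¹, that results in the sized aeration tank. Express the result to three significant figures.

Biomass mass balance (decay neglected): V·X = Y·Q·(S₀ − S)·θ_c, so V = 0.417 × 526 × (1060 − 30.0) × 8.66 / 1920 = 1019 m³.
F/M = applied load / biomass = Q·S₀/(V·X) = 526 × 1060 / (1019 × 1920) = 0.2850 d⁻¹.

F/M ≈ 0.285 d⁻¹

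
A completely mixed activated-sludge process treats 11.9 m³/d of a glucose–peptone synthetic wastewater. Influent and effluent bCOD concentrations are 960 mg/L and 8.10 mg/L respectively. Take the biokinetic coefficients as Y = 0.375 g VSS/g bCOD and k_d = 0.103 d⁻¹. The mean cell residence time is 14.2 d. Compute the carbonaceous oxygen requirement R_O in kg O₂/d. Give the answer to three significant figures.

Observed yield with endogenous decay: Y_obs = Y / (1 + k_d·θ_c) = 0.375 / (1 + 0.103 × 14.2) = 0.375 / 2.463 = 0.1523 g VSS/g bCOD.
Substrate removed = Q·(S₀ − S) = 11.9 m³/d × (960 − 8.10) g/m³ = 1.13×10^4 g/d = 11.33 kg/d.
Biomass synthesised: P_X = Y_obs × 11.33 = 1.725 kg VSS/d.
R_O = Q·ΔS − 1.42 P_X = 11.33 − 2.449 = 8.878 kg O₂/d.

R_O ≈ 8.88 kg O₂/d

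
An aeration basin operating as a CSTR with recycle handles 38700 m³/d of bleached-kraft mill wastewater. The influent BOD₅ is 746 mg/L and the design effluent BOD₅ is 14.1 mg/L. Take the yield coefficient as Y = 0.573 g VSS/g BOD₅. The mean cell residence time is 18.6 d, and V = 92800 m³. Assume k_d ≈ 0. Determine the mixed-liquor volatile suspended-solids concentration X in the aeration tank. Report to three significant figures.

From V·X = Y·Q·(S₀ − S)·θ_c (decay neglected): X = 0.573 × 38700 × (746 − 14.1) × 18.6 / 92800 = 3253 mg/L.

X ≈ 3250 mg/L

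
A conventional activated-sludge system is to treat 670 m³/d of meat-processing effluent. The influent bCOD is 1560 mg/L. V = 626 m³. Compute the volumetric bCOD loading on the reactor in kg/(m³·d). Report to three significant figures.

Volumetric loading L_v = Q·S₀ / V = 670 × 1560 g/m³ / 626.0 m³ = 1670 g/(m³·d) = 1.670 kg bCOD/(m³·d).

L_v ≈ 1.67 kg bCOD/(m³·d)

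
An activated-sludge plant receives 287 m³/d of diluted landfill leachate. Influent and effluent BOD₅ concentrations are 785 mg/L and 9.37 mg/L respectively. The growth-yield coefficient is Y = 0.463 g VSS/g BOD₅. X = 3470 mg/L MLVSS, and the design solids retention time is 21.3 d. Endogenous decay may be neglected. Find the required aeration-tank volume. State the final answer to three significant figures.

V·X = Y·Q·ΔS·θ_c gives V = 0.463 × 287 × (785 − 9.37) × 21.3 / 3470 = 632.7 m³.

V ≈ 633 m³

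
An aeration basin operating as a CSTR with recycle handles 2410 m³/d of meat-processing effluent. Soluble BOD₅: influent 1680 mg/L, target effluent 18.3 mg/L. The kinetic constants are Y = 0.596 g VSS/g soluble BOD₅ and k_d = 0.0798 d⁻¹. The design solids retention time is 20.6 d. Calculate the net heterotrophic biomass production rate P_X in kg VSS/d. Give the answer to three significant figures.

Observed yield with endogenous decay: Y_obs = Y / (1 + k_d·θ_c) = 0.596 / (1 + 0.0798 × 20.6) = 0.596 / 2.644 = 0.2254 g VSS/g soluble BOD₅.
ΔS = 1680 − 18.3 = 1662 mg/L, so the substrate removal rate is 2410 × 1662/1000 = 4005 kg soluble BOD₅/d.
P_X = Y_obs · Q(S₀ − S) = 0.2254 × 4005 = 902.8 kg VSS/d.

P_X ≈ 903 kg VSS/d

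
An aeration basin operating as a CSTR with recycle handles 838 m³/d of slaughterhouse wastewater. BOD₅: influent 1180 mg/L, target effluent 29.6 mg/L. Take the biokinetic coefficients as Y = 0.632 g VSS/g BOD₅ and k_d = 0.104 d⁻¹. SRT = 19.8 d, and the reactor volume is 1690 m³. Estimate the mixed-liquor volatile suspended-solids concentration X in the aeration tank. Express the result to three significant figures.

Solving the biomass balance for X: X = Y Q (S₀−S) θ_c / [V (1+k_d θ_c)] = 0.632 × 838 × (1180 − 29.6) × 19.8 / [1690 × (1 + 0.104 × 19.8)] = 2333 mg/L.

X ≈ 2330 mg/L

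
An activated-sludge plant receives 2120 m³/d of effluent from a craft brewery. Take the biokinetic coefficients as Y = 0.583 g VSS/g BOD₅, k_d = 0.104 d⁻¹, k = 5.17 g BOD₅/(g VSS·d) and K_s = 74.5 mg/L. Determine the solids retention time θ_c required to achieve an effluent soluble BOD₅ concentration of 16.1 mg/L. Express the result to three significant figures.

From 1/θ_c = Y·k·S/(K_s + S) − k_d: Y·k·S/(K_s+S) = 0.583 × 5.17 × 16.1 / (74.5 + 16.1) = 0.5356 d⁻¹.
1/θ_c = 0.5356 − 0.104 = 0.4316 d⁻¹, so θ_c = 2.317 d.

θ_c ≈ 2.32 d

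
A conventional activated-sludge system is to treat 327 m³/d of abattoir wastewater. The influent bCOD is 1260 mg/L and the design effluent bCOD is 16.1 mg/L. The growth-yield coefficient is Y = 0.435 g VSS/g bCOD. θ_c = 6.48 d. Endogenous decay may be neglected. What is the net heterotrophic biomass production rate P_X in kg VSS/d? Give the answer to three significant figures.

With endogenous decay neglected, the observed yield equals the true yield: Y_obs = Y = 0.435 g VSS/g bCOD.
ΔS = 1260 − 16.1 = 1244 mg/L, so the substrate removal rate is 327 × 1244/1000 = 406.8 kg bCOD/d.
So the net sludge growth is P_X = 0.4350 × 406.8 = 176.9 kg VSS/d.

P_X ≈ 177 kg VSS/d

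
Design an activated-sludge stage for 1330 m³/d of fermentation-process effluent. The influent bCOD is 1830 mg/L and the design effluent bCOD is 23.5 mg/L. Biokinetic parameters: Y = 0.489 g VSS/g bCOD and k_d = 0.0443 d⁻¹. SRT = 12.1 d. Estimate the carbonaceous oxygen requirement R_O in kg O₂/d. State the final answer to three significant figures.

R_O ≈ 1320 kg O₂/d

The observed yield is Y_obs = Y/(1 + k_d·θ_c) = 0.489 / (1 + 0.0443 × 12.1) = 0.489 / 1.536 = 0.3184 g VSS per g bCOD removed.
Mass of bCOD removed per day: Q(S₀ − S) = 1330 × 1806 g/m³ = 2403 kg/d.
Net sludge production P_X = 0.3184 × 2403 = 764.9 kg VSS/d.
Carbonaceous O₂ demand = substrate oxidised − cell-mass equivalent = 2403 − 1.42 × 764.9 = 1317 kg O₂/d.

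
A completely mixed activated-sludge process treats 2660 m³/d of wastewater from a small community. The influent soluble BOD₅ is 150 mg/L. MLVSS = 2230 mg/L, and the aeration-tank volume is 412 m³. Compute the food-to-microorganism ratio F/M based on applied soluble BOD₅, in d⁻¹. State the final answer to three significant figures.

Food-to-microorganism ratio F/M = Q S₀ / (V X) = 2660 × 150 / (412.0 × 2230) = 0.4343 d⁻¹.

F/M ≈ 0.434 d⁻¹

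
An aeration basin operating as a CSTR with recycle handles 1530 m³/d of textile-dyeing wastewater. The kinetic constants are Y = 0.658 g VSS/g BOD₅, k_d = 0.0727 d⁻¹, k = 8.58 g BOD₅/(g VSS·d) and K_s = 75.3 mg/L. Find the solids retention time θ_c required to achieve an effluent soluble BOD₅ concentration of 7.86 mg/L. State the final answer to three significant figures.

From 1/θ_c = Y·k·S/(K_s + S) − k_d: Y·k·S/(K_s+S) = 0.658 × 8.58 × 7.86 / (75.3 + 7.86) = 0.5336 d⁻¹.
1/θ_c = 0.5336 − 0.0727 = 0.4609 d⁻¹, so θ_c = 2.170 d.

θ_c ≈ 2.17 d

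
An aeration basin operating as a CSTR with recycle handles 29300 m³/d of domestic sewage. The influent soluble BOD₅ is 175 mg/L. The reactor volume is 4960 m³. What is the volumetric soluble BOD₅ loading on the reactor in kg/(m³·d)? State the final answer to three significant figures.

L_v ≈ 1.03 kg soluble BOD₅/(m³·d)

Applied soluble BOD₅ load per unit volume = Q·S₀/V = (29300 × 175/1000)/4960 = 1.034 kg soluble BOD₅·m⁻³·d⁻¹.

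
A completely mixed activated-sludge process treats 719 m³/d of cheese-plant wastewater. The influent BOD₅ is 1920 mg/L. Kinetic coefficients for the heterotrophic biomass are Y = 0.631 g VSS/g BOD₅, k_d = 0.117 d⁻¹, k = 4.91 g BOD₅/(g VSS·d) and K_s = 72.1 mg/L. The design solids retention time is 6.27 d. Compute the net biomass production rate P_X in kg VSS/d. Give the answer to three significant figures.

From the Monod/SRT balance for a CMAS, S = K_s·(1+k_d θ_c)/[θ_c·(Y k − k_d) − 1] = 72.1 × (1 + 0.117 × 6.27) / [6.27 × (0.631 × 4.91 − 0.117) − 1] = 125.0 / 17.69 = 7.065 mg/L.
Observed yield with endogenous decay: Y_obs = Y / (1 + k_d·θ_c) = 0.631 / (1 + 0.117 × 6.27) = 0.631 / 1.734 = 0.3640 g VSS/g BOD₅.
ΔS = 1920 − 7.06 = 1913 mg/L, so the substrate removal rate is 719 × 1913/1000 = 1375 kg BOD₅/d.
Net biomass production P_X = Y_obs × Q·(S₀ − S) = 0.3640 × 1375 = 500.6 kg VSS/d.

P_X ≈ 501 kg VSS/d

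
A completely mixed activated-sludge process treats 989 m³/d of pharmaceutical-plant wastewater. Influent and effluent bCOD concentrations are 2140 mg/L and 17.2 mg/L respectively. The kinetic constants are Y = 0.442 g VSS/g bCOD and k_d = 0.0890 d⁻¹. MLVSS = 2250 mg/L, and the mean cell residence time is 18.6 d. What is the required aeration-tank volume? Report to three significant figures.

V ≈ 2890 m³

Steady-state biomass mass balance: V·X·(1 + k_d·θ_c) = Y·Q·(S₀ − S)·θ_c, so V = 0.442 × 989 × (2140 − 17.2) × 18.6 / [2250 × (1 + 0.0890 × 18.6)] = 1.73×10^7 / 5975 = 2889 m³.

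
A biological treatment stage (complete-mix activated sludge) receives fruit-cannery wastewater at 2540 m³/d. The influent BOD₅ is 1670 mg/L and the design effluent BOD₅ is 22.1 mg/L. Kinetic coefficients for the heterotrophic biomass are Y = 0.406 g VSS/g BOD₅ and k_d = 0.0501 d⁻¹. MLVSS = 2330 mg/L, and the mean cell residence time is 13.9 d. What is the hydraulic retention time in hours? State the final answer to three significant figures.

Steady-state biomass mass balance: V·X·(1 + k_d·θ_c) = Y·Q·(S₀ − S)·θ_c, so V = 0.406 × 2540 × (1670 − 22.1) × 13.9 / [2330 × (1 + 0.0501 × 13.9)] = 2.36×10^7 / 3953 = 5976 m³.
τ = V/Q = 5976/2540 = 2.353 d, or 56.47 h.

τ ≈ 56.5 h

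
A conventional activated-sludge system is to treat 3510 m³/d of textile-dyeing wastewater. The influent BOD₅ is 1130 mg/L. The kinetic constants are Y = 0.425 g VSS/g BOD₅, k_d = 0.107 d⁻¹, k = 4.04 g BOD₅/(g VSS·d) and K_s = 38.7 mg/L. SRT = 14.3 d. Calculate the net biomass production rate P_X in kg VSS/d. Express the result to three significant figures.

P_X ≈ 664 kg VSS/d

For a completely mixed reactor with recycle the Lawrence–McCarty relation gives S = K_s·(1 + k_d·θ_c) / [θ_c·(Y·k − k_d) − 1] = 38.7 × (1 + 0.107 × 14.3) / [14.3 × (0.425 × 4.04 − 0.107) − 1] = 97.91 / 22.02 = 4.446 mg/L.
The observed yield is Y_obs = Y/(1 + k_d·θ_c) = 0.425 / (1 + 0.107 × 14.3) = 0.425 / 2.530 = 0.1680 g VSS per g BOD₅ removed.
Substrate removed = Q·(S₀ − S) = 3510 m³/d × (1130 − 4.45) g/m³ = 3.95×10^6 g/d = 3951 kg/d.
So the net sludge growth is P_X = 0.1680 × 3951 = 663.6 kg VSS/d.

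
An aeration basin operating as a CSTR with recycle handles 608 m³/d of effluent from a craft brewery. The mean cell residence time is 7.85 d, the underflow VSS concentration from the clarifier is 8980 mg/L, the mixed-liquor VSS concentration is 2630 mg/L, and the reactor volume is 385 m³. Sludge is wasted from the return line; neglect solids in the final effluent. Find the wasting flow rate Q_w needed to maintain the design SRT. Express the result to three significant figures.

θ_c = V·X/(Q_w·X_r) when wasting from the recycle, so Q_w = V·X/(θ_c·X_r) = 385.0 × 2630 / (7.85 × 8980) = 14.36 m³/d.

Q_w ≈ 14.4 m³/d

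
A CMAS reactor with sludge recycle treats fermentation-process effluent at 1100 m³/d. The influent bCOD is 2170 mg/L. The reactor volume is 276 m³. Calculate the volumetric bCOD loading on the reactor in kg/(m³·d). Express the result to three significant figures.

L_v ≈ 8.65 kg bCOD/(m³·d)

Volumetric loading L_v = Q·S₀ / V = 1100 × 2170 g/m³ / 276.0 m³ = 8649 g/(m³·d) = 8.649 kg bCOD/(m³·d).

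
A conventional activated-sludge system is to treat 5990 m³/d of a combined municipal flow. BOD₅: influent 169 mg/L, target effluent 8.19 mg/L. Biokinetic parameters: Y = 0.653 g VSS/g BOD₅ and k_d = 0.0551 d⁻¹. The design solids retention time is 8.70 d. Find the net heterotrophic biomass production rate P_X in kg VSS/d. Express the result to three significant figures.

P_X ≈ 425 kg VSS/d

The observed yield is Y_obs = Y/(1 + k_d·θ_c) = 0.653 / (1 + 0.0551 × 8.70) = 0.653 / 1.479 = 0.4414 g VSS per g BOD₅ removed.
Mass of BOD₅ removed per day: Q(S₀ − S) = 5990 × 160.8 g/m³ = 963.3 kg/d.
So the net sludge growth is P_X = 0.4414 × 963.3 = 425.2 kg VSS/d.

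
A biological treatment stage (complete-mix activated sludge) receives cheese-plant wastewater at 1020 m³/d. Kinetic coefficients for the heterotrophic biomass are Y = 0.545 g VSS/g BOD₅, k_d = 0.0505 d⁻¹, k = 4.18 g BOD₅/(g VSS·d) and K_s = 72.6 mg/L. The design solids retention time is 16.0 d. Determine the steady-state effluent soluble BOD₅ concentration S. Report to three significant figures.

S ≈ 3.79 mg/L

For a completely mixed reactor with recycle the Lawrence–McCarty relation gives S = K_s·(1 + k_d·θ_c) / [θ_c·(Y·k − k_d) − 1] = 72.6 × (1 + 0.0505 × 16.0) / [16.0 × (0.545 × 4.18 − 0.0505) − 1] = 131.3 / 34.64 = 3.789 mg/L.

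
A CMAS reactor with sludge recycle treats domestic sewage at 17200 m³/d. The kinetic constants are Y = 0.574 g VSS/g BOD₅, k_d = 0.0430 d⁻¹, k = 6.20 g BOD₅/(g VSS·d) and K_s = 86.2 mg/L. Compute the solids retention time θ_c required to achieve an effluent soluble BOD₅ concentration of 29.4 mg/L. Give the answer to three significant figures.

θ_c ≈ 1.16 d

At the target effluent, Y k S/(K_s+S) = 0.574×6.20×29.4/115.6 = 0.9051 d⁻¹.
1/θ_c = 0.9051 − 0.0430 = 0.8621 d⁻¹, so θ_c = 1.160 d.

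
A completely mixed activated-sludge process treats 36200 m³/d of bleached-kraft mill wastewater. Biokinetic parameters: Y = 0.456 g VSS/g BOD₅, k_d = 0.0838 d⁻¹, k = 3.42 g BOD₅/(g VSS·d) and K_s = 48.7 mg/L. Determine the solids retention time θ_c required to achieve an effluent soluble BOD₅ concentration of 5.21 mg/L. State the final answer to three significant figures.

θ_c ≈ 14.9 d

From 1/θ_c = Y·k·S/(K_s + S) − k_d: Y·k·S/(K_s+S) = 0.456 × 3.42 × 5.21 / (48.7 + 5.21) = 0.1507 d⁻¹.
θ_c = 1/(μ − k_d) = 1/(0.1507 − 0.0838) = 1/0.06692 = 14.94 d.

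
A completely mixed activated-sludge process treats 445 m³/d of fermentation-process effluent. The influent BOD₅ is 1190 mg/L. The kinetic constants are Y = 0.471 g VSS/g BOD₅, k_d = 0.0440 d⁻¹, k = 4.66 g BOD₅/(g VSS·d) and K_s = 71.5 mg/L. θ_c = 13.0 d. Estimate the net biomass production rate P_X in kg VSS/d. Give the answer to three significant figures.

For a completely mixed reactor with recycle the Lawrence–McCarty relation gives S = K_s·(1 + k_d·θ_c) / [θ_c·(Y·k − k_d) − 1] = 71.5 × (1 + 0.0440 × 13.0) / [13.0 × (0.471 × 4.66 − 0.0440) − 1] = 112.4 / 26.96 = 4.169 mg/L.
The observed yield is Y_obs = Y/(1 + k_d·θ_c) = 0.471 / (1 + 0.0440 × 13.0) = 0.471 / 1.572 = 0.2996 g VSS per g BOD₅ removed.
Mass of BOD₅ removed per day: Q(S₀ − S) = 445 × 1186 g/m³ = 527.7 kg/d.
Net biomass production P_X = Y_obs × Q·(S₀ − S) = 0.2996 × 527.7 = 158.1 kg VSS/d.

P_X ≈ 158 kg VSS/d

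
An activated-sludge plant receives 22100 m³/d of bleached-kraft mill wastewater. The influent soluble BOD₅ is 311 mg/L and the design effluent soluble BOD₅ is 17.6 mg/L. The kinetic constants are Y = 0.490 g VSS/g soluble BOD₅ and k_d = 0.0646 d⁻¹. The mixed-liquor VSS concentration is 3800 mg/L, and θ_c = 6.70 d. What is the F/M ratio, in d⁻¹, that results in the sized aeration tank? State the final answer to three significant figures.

F/M ≈ 0.463 d⁻¹

Rearranging the biomass balance for a CMAS with decay, V = Y·Q·ΔS·θ_c / [X·(1+k_d θ_c)] = 0.490 × 22100 × (311 − 17.6) × 6.70 / [3800 × (1 + 0.0646 × 6.70)] = 2.13×10^7 / 5445 = 3910 m³.
F/M = applied load / biomass = Q·S₀/(V·X) = 22100 × 311 / (3910 × 3800) = 0.4626 d⁻¹.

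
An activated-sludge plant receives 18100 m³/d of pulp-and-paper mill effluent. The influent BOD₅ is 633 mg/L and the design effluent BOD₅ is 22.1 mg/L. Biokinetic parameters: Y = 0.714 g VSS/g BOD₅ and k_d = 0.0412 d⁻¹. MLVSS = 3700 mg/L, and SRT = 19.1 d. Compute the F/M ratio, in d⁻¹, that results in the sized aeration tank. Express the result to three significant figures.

F/M ≈ 0.136 d⁻¹

Steady-state biomass mass balance: V·X·(1 + k_d·θ_c) = Y·Q·(S₀ − S)·θ_c, so V = 0.714 × 18100 × (633 − 22.1) × 19.1 / [3700 × (1 + 0.0412 × 19.1)] = 1.51×10^8 / 6612 = 22807 m³.
F/M = Q·S₀ / (V·X) = 18100 × 633 / (22807 × 3700) = 0.1358 g BOD₅·(g VSS·d)⁻¹.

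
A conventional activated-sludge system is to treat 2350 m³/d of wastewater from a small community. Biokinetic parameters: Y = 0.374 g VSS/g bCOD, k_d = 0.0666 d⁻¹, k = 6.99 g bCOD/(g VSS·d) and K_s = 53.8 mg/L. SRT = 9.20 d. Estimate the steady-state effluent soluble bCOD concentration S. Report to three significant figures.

From the Monod/SRT balance for a CMAS, S = K_s·(1+k_d θ_c)/[θ_c·(Y k − k_d) − 1] = 53.8 × (1 + 0.0666 × 9.20) / [9.20 × (0.374 × 6.99 − 0.0666) − 1] = 86.76 / 22.44 = 3.867 mg/L.

S ≈ 3.87 mg/L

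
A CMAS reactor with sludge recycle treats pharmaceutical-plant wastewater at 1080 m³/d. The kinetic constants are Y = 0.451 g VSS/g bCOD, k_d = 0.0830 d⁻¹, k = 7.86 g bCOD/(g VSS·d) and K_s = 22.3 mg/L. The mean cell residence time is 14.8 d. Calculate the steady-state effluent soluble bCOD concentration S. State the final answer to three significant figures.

Effluent substrate depends only on kinetics and SRT: S = K_s(1 + k_d θ_c) / [θ_c(Yk − k_d) − 1] = 22.3 × (1 + 0.0830 × 14.8) / [14.8 × (0.451 × 7.86 − 0.0830) − 1] = 49.69 / 50.24 = 0.9892 mg/L.

S ≈ 0.989 mg/L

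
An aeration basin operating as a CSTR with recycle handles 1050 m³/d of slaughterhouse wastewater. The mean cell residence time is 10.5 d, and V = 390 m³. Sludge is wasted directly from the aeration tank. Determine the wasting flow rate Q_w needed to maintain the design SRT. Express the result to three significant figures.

Wasting from the aeration tank: Q_w = V / θ_c = 390.0 / 10.5 = 37.14 m³/d.

Q_w ≈ 37.1 m³/d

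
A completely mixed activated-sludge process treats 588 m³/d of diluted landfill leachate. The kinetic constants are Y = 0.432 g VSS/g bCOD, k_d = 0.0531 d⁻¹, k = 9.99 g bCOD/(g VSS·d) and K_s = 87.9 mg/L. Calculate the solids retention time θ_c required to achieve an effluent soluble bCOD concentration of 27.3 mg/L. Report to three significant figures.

At the target effluent, Y k S/(K_s+S) = 0.432×9.99×27.3/115.2 = 1.023 d⁻¹.
θ_c = 1/(μ − k_d) = 1/(1.023 − 0.0531) = 1/0.9696 = 1.031 d.

θ_c ≈ 1.03 d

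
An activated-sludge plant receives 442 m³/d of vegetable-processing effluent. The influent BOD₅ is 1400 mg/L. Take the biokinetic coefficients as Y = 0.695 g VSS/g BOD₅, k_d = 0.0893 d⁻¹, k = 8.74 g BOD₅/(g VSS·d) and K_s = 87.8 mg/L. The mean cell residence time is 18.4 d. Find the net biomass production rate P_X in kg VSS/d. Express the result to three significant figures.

Effluent substrate depends only on kinetics and SRT: S = K_s(1 + k_d θ_c) / [θ_c(Yk − k_d) − 1] = 87.8 × (1 + 0.0893 × 18.4) / [18.4 × (0.695 × 8.74 − 0.0893) − 1] = 232.1 / 109.1 = 2.127 mg/L.
Observed yield with endogenous decay: Y_obs = Y / (1 + k_d·θ_c) = 0.695 / (1 + 0.0893 × 18.4) = 0.695 / 2.643 = 0.2629 g VSS/g BOD₅.
Substrate removed = Q·(S₀ − S) = 442 m³/d × (1400 − 2.13) g/m³ = 6.18×10^5 g/d = 617.9 kg/d.
P_X = Y_obs · Q(S₀ − S) = 0.2629 × 617.9 = 162.5 kg VSS/d.

P_X ≈ 162 kg VSS/d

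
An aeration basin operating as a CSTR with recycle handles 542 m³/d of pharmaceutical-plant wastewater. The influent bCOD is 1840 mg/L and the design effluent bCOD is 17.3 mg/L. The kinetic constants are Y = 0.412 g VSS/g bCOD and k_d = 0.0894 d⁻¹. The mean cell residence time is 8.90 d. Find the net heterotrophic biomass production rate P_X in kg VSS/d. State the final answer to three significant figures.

P_X ≈ 227 kg VSS/d

The observed yield is Y_obs = Y/(1 + k_d·θ_c) = 0.412 / (1 + 0.0894 × 8.90) = 0.412 / 1.796 = 0.2294 g VSS per g bCOD removed.
Mass of bCOD removed per day: Q(S₀ − S) = 542 × 1823 g/m³ = 987.9 kg/d.
P_X = Y_obs · Q(S₀ − S) = 0.2294 × 987.9 = 226.7 kg VSS/d.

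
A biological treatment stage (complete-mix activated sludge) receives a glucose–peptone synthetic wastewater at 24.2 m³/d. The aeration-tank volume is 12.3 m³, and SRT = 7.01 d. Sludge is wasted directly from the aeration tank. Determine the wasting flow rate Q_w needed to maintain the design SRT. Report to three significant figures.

Q_w ≈ 1.75 m³/d

Wasting from the aeration tank: Q_w = V / θ_c = 12.30 / 7.01 = 1.755 m³/d.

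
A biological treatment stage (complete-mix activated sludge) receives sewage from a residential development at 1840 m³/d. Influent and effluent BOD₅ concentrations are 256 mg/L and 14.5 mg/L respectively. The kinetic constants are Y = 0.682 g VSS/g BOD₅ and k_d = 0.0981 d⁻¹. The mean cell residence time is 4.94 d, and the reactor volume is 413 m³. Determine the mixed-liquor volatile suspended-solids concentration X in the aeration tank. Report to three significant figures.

X ≈ 2440 mg/L

From V·X·(1 + k_d·θ_c) = Y·Q·(S₀ − S)·θ_c: X = 0.682 × 1840 × (256 − 14.5) × 4.94 / [413 × (1 + 0.0981 × 4.94)] = 2442 mg/L.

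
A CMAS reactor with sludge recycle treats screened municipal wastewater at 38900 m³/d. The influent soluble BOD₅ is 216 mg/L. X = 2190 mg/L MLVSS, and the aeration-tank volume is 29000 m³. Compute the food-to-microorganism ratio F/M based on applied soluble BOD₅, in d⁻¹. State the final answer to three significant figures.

Food-to-microorganism ratio F/M = Q S₀ / (V X) = 38900 × 216 / (29000 × 2190) = 0.1323 d⁻¹.

F/M ≈ 0.132 d⁻¹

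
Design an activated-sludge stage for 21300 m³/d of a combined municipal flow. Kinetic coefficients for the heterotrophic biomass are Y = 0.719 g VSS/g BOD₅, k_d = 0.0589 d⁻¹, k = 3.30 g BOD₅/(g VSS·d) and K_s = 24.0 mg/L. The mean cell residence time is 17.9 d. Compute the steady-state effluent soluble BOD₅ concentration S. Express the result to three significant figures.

From the Monod/SRT balance for a CMAS, S = K_s·(1+k_d θ_c)/[θ_c·(Y k − k_d) − 1] = 24.0 × (1 + 0.0589 × 17.9) / [17.9 × (0.719 × 3.30 − 0.0589) − 1] = 49.30 / 40.42 = 1.220 mg/L.

S ≈ 1.22 mg/L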